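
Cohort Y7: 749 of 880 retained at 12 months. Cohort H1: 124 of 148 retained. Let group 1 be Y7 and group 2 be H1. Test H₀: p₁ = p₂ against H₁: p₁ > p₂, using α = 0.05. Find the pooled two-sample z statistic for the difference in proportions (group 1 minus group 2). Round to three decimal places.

z = 0.418

p̂₁ = 749/880 = 0.85114, p̂₂ = 124/148 = 0.83784.
Pooled p̂ = (749+124)/(880+148) = 873/1028 = 0.84922.
SE = √(p̂(1−p̂)(1/n₁+1/n₂)) = √(0.84922·0.15078·0.00789312) = √(0.00101067) = 0.03179.
z = (0.85114 − 0.83784)/0.03179 = 0.01330/0.03179 = 0.418.
p-value = P(Z > 0.418) ≈ 0.3379; since p > α = 0.05, fail to reject H₀.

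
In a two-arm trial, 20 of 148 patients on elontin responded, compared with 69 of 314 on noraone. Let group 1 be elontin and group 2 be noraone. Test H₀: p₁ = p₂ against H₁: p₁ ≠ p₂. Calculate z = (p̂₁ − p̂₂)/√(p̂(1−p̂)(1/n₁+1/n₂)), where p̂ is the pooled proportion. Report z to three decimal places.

z = -2.152

p̂₁ = 20/148 ≈ 0.13514, p̂₂ = 69/314 ≈ 0.21975.
Pooled p̂ = (20+69)/(148+314) = 89/462 = 0.19264.
SE = √(p̂(1−p̂)(1/n₁+1/n₂)) = √(0.19264·0.80736·0.00994147) = √(0.0015462) = 0.03932.
z = (0.13514 − 0.21975)/0.03932 = -0.08461/0.03932 = -2.152.
Two-sided p-value ≈ 2·Φ(−2.152) = 0.0314.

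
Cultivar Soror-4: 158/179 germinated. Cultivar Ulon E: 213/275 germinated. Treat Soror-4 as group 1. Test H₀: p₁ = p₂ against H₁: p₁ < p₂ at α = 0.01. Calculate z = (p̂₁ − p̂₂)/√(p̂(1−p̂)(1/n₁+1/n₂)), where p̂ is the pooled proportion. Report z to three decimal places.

z = 2.913

p̂₁ = 158/179 = 0.88268, p̂₂ = 213/275 = 0.77455.
Pooled p̂ = (158+213)/(179+275) = 371/454 = 0.81718.
SE = √(0.149396 × 0.00922296) = 0.03712.
z = (0.88268 − 0.77455)/0.03712 = 0.10813/0.03712 = 2.913.
p-value = P(Z < 2.913) ≈ 0.9982. With α = 0.01, fail to reject H₀.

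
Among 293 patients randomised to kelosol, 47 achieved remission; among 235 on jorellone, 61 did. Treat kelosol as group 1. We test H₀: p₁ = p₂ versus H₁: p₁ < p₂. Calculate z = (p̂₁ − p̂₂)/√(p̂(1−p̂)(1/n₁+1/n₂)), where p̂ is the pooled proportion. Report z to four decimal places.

p̂₁ = 47/293 ≈ 0.1604096, p̂₂ = 61/235 ≈ 0.2595745.
Pooled p̂ = (47+61)/(293+235) = 108/528 = 0.2045455.
SE = √(0.162707 × 0.00766829) = 0.0353225.
z = (0.1604096 − 0.2595745)/0.0353225 = -0.0991649/0.0353225 = -2.8074.
p-value = P(Z < -2.807) ≈ 0.0025.

z = -2.8074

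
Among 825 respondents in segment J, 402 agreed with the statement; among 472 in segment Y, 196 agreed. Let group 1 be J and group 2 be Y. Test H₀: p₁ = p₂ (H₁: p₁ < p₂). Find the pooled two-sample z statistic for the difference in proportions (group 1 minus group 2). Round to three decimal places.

p̂₁ = 402/825 = 0.48727, p̂₂ = 196/472 = 0.41525.
Pooled p̂ = (402+196)/(825+472) = 598/1297 = 0.46106.
SE = √(p̂(1−p̂)(1/n₁+1/n₂)) = √(0.46106·0.53894·0.00333077) = √(0.000827642) = 0.02877.
z = (0.48727 − 0.41525)/0.02877 = 0.07202/0.02877 = 2.503.
p-value = P(Z < 2.503) ≈ 0.9938.

z = 2.503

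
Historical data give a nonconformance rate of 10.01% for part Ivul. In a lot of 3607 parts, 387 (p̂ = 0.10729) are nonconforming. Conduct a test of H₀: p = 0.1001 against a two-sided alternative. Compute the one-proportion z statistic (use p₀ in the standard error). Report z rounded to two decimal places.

p̂ = 387/3607 ≈ 0.1073.
Under H₀, SE = √(0.1001·0.8999/3607) = √(2.49737e-05) = 0.0050.
z = (0.1073 − 0.1001)/0.0050 = 0.0072/0.0050 = 1.44.
p-value = 2·P(Z > 1.439) ≈ 0.1501.

z = 1.44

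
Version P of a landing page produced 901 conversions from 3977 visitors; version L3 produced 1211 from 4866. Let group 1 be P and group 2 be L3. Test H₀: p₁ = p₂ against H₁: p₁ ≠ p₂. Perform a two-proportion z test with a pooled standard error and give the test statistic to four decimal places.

p̂₁ = 901/3977 ≈ 0.2265527, p̂₂ = 1211/4866 ≈ 0.2488697.
Pooled p̂ = (901+1211)/(3977+4866) = 2112/8843 = 0.2388330.
SE = √(p̂(1−p̂)(1/n₁+1/n₂)) = √(0.2388330·0.7611670·0.000456953) = √(8.30704e-05) = 0.0091143.
z = (0.2265527 − 0.2488697)/0.0091143 = -0.0223170/0.0091143 = -2.4486.
Two-sided p-value ≈ 2·Φ(−2.449) = 0.0143.

z = -2.4486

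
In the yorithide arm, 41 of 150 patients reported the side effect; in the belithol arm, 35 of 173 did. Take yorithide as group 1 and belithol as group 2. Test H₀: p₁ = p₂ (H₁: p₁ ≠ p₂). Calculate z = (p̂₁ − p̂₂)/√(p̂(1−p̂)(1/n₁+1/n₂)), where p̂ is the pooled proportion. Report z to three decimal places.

z = 1.501

p̂₁ = 41/150 = 0.27333, p̂₂ = 35/173 = 0.20231.
Pooled p̂ = (41+35)/(150+173) = 76/323 = 0.23529.
SE = √(p̂(1−p̂)(1/n₁+1/n₂)) = √(0.23529·0.76471·0.012447) = √(0.0022396) = 0.04732.
z = (0.27333 − 0.20231)/0.04732 = 0.07102/0.04732 = 1.501.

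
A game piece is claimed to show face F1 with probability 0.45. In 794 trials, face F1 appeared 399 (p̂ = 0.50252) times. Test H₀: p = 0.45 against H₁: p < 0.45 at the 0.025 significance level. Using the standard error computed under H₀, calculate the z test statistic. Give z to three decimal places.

z = 2.975

p̂ = 399/794 = 0.502519.
SE = √(p₀(1−p₀)/n) = √(0.2475/794) = 0.017655.
z = (0.502519 − 0.45)/0.017655 = 0.052519/0.017655 = 2.975.
p-value = P(Z < 2.975) ≈ 0.9985, so at α = 0.025 we fail to reject H₀.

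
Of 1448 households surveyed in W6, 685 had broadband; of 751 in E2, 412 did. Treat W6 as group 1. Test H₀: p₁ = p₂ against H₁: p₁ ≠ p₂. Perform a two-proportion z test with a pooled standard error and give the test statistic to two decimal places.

p̂₁ = 685/1448 ≈ 0.4731, p̂₂ = 412/751 ≈ 0.5486.
Pooled p̂ = (685+412)/(1448+751) = 1097/2199 = 0.4989.
SE = √(0.249999 × 0.00202217) = 0.0225.
z = (0.4731 − 0.5486)/0.0225 = -0.0755/0.0225 = -3.36.
p-value = 2·P(Z > 3.359) ≈ 0.0008.

z = -3.36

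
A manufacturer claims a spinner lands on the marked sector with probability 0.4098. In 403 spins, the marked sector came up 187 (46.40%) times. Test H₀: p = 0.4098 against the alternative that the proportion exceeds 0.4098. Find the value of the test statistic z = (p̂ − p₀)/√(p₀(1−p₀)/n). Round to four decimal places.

p̂ = 187/403 = 0.464020.
Standard error under H₀: √(0.4098×0.5902/403) = 0.024498.
z = (0.464020 − 0.4098)/0.024498 = 0.054220/0.024498 = 2.2132.
p-value = P(Z > 2.213) ≈ 0.0134.

z = 2.2132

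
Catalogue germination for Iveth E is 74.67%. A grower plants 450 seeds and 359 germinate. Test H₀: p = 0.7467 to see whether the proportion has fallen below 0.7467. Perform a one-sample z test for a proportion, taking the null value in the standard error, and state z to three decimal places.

z = 2.491

p̂ = 359/450 = 0.797778.
Under H₀, SE = √(0.7467·0.2533/450) = √(0.000420309) = 0.020501.
z = (0.797778 − 0.7467)/0.020501 = 0.051078/0.020501 = 2.491.
p-value = P(Z < 2.491) ≈ 0.9936.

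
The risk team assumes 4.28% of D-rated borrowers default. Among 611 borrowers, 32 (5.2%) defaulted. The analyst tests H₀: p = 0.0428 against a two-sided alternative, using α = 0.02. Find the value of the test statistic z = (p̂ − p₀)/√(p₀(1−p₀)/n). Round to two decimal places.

p̂ = 32/611 ≈ 0.0524.
Under H₀, SE = √(0.0428·0.9572/611) = √(6.7051e-05) = 0.0082.
z = (0.0524 − 0.0428)/0.0082 = 0.0096/0.0082 = 1.17.
p-value = 2·P(Z > 1.169) ≈ 0.2424, so at α = 0.02 we fail to reject H₀.

z = 1.17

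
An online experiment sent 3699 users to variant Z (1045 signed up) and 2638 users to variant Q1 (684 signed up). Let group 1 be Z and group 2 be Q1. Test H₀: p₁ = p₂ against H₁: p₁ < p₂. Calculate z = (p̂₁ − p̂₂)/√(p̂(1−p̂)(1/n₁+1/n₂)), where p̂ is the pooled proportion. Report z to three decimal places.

p̂₁ = 1045/3699 = 0.28251, p̂₂ = 684/2638 = 0.25929.
Pooled p̂ = (1045+684)/(3699+2638) = 1729/6337 = 0.27284.
SE = √(0.198399 × 0.000649418) = 0.01135.
z = (0.28251 − 0.25929)/0.01135 = 0.02322/0.01135 = 2.046.
p-value = P(Z < 2.046) ≈ 0.9796.

z = 2.046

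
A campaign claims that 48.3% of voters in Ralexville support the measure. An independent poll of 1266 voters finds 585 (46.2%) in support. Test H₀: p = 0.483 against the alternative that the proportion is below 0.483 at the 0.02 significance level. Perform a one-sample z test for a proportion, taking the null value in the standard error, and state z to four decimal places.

p̂ = 585/1266 ≈ 0.462085.
SE = √(p₀(1−p₀)/n) = √(0.24971/1266) = 0.014044.
z = (0.462085 − 0.483)/0.014044 = -0.020915/0.014044 = -1.4892.
p-value = P(Z < -1.489) ≈ 0.0682. With α = 0.02, fail to reject H₀.

z = -1.4892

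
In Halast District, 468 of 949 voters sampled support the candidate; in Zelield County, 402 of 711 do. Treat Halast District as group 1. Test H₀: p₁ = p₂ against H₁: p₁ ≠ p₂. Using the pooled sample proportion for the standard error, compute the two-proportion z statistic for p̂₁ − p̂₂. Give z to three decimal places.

p̂₁ = 468/949 ≈ 0.49315, p̂₂ = 402/711 ≈ 0.56540.
Pooled p̂ = (468+402)/(949+711) = 870/1660 = 0.52410.
SE = √(0.249419 × 0.00246021) = 0.02477.
z = (0.49315 − 0.56540)/0.02477 = -0.07225/0.02477 = -2.917.
Two-sided p-value ≈ 2·Φ(−2.917) = 0.0035.

z = -2.917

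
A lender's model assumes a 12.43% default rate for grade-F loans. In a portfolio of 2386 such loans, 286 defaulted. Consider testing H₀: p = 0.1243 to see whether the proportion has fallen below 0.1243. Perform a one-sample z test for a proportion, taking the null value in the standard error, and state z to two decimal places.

z = -0.66

p̂ = 286/2386 ≈ 0.11987.
SE = √(p₀(1−p₀)/n) = √(0.10885/2386) = 0.00675.
z = (0.11987 − 0.1243)/0.00675 = -0.00443/0.00675 = -0.66.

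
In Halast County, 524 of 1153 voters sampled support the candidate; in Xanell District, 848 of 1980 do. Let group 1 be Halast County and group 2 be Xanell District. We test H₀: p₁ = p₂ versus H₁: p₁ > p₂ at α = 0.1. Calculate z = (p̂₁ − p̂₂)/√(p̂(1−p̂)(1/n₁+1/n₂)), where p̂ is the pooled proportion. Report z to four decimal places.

p̂₁ = 524/1153 = 0.4544666, p̂₂ = 848/1980 = 0.4282828.
Pooled p̂ = (524+848)/(1153+1980) = 1372/3133 = 0.4379189.
SE = √(0.246146 × 0.00137235) = 0.0183793.
z = (0.4544666 − 0.4282828)/0.0183793 = 0.0261838/0.0183793 = 1.4246.
p-value = P(Z > 1.425) ≈ 0.0771; since p < α = 0.1, reject H₀.

z = 1.4246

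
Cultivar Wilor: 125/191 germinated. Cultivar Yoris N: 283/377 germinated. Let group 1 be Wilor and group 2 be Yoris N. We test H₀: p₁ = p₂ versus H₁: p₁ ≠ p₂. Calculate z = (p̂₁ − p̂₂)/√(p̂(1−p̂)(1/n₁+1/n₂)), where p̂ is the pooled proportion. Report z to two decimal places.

z = -2.41

p̂₁ = 125/191 ≈ 0.65445, p̂₂ = 283/377 ≈ 0.75066.
Pooled p̂ = (125+283)/(191+377) = 408/568 = 0.71831.
SE = √(0.202341 × 0.00788812) = 0.03995.
z = (0.65445 − 0.75066)/0.03995 = -0.09621/0.03995 = -2.41.
p-value = 2·P(Z > 2.408) ≈ 0.0160.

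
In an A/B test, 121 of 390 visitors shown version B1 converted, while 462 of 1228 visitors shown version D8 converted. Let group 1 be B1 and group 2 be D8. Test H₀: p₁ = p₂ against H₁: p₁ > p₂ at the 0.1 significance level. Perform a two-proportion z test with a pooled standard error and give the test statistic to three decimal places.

z = -2.364

p̂₁ = 121/390 ≈ 0.310256, p̂₂ = 462/1228 ≈ 0.376221.
Pooled p̂ = (121+462)/(390+1228) = 583/1618 = 0.360321.
SE = √(p̂(1−p̂)(1/n₁+1/n₂)) = √(0.360321·0.639679·0.00337843) = √(0.000778695) = 0.027905.
z = (0.310256 − 0.376221)/0.027905 = -0.065965/0.027905 = -2.364.
p-value = P(Z > -2.364) ≈ 0.9910; since p > α = 0.1, fail to reject H₀.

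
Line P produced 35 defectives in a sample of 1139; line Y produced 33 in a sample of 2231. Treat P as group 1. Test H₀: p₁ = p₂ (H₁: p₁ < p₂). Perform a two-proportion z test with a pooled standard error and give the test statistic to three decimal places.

p̂₁ = 35/1139 = 0.030729, p̂₂ = 33/2231 = 0.014792.
Pooled p̂ = (35+33)/(1139+2231) = 68/3370 = 0.020178.
SE = √(0.0197709 × 0.00132619) = 0.005121.
z = (0.030729 − 0.014792)/0.005121 = 0.015937/0.005121 = 3.112.

z = 3.112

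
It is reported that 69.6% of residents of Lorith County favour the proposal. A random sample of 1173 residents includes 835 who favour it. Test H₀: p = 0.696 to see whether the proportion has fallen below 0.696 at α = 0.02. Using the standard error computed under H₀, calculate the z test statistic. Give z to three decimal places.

p̂ = 835/1173 ≈ 0.71185.
SE = √(p₀(1−p₀)/n) = √(0.21158/1173) = 0.01343.
z = (0.71185 − 0.696)/0.01343 = 0.01585/0.01343 = 1.180.
p-value = P(Z < 1.180) ≈ 0.8810. With α = 0.02, fail to reject H₀.

z = 1.180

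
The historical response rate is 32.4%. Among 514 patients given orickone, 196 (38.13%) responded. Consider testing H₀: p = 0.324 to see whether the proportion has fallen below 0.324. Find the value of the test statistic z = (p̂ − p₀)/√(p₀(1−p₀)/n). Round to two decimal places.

z = 2.78

p̂ = 196/514 = 0.3813.
Under H₀, SE = √(0.324·0.676/514) = √(0.000426117) = 0.0206.
z = (0.3813 − 0.324)/0.0206 = 0.0573/0.0206 = 2.78.
p-value = P(Z < 2.777) ≈ 0.9973.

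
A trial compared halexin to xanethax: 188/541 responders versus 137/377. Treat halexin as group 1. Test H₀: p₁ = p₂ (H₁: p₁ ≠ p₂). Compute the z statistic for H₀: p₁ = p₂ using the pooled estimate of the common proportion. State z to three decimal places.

p̂₁ = 188/541 = 0.347505, p̂₂ = 137/377 = 0.363395.
Pooled p̂ = (188+137)/(541+377) = 325/918 = 0.354031.
SE = √(0.228693 × 0.00450095) = 0.032083.
z = (0.347505 − 0.363395)/0.032083 = -0.015890/0.032083 = -0.495.
Two-sided p-value ≈ 2·Φ(−0.495) = 0.6204.

z = -0.495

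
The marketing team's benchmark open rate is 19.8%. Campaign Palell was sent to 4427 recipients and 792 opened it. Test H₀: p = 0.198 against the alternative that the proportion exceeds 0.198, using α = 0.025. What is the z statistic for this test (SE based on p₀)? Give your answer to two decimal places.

p̂ = 792/4427 = 0.17890.
Under H₀, SE = √(0.198·0.802/4427) = √(3.58699e-05) = 0.00599.
z = (0.17890 − 0.198)/0.00599 = -0.01910/0.00599 = -3.19.
p-value = P(Z > -3.189) ≈ 0.9993; since p > α = 0.025, fail to reject H₀.

z = -3.19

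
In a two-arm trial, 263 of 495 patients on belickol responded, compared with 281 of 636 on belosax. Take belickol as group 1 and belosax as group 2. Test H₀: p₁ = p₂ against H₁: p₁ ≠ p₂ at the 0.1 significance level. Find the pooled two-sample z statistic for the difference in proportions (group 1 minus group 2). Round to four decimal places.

z = 2.9882

p̂₁ = 263/495 ≈ 0.531313, p̂₂ = 281/636 ≈ 0.441824.
Pooled p̂ = (263+281)/(495+636) = 544/1131 = 0.480990.
SE = √(p̂(1−p̂)(1/n₁+1/n₂)) = √(0.480990·0.519010·0.00359253) = √(0.000896834) = 0.029947.
z = (0.531313 − 0.441824)/0.029947 = 0.089489/0.029947 = 2.9882.
Two-sided p-value ≈ 2·Φ(−2.988) = 0.0028; since p < α = 0.1, reject H₀.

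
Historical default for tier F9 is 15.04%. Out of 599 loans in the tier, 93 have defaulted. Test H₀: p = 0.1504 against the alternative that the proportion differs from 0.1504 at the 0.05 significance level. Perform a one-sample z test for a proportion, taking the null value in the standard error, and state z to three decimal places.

p̂ = 93/599 = 0.15526.
SE = √(p₀(1−p₀)/n) = √(0.12778/599) = 0.01461.
z = (0.15526 − 0.1504)/0.01461 = 0.00486/0.01461 = 0.333.
p-value = 2·P(Z > 0.333) ≈ 0.7394. With α = 0.05, fail to reject H₀.

z = 0.333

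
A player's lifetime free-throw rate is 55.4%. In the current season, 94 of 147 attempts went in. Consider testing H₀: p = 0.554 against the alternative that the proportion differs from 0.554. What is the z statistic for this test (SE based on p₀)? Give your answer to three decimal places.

z = 2.084

p̂ = 94/147 = 0.63946.
Standard error under H₀: √(0.554×0.446/147) = 0.04100.
z = (0.63946 − 0.554)/0.04100 = 0.08546/0.04100 = 2.084.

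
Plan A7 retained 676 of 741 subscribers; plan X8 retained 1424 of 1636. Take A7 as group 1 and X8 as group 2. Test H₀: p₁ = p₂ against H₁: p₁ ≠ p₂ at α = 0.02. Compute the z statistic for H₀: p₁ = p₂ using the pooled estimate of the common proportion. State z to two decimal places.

z = 2.95

p̂₁ = 676/741 = 0.9123, p̂₂ = 1424/1636 = 0.8704.
Pooled p̂ = (676+1424)/(741+1636) = 2100/2377 = 0.8835.
SE = √(0.102953 × 0.00196077) = 0.0142.
z = (0.9123 − 0.8704)/0.0142 = 0.0419/0.0142 = 2.95.
p-value = 2·P(Z > 2.947) ≈ 0.0032. With α = 0.02, reject H₀.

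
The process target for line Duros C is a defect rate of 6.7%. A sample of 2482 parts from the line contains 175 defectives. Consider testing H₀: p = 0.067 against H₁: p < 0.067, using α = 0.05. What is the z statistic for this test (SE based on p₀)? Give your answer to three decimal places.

p̂ = 175/2482 ≈ 0.07051.
SE = √(p₀(1−p₀)/n) = √(0.062511/2482) = 0.00502.
z = (0.07051 − 0.067)/0.00502 = 0.00351/0.00502 = 0.699.
p-value = P(Z < 0.699) ≈ 0.7577; since p > α = 0.05, fail to reject H₀.

z = 0.699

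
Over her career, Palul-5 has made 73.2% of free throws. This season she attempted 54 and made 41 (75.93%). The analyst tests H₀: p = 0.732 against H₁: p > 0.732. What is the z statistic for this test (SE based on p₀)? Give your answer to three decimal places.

p̂ = 41/54 ≈ 0.75926.
Standard error under H₀: √(0.732×0.268/54) = 0.06027.
z = (0.75926 − 0.732)/0.06027 = 0.02726/0.06027 = 0.452.
p-value = P(Z > 0.452) ≈ 0.3255.

z = 0.452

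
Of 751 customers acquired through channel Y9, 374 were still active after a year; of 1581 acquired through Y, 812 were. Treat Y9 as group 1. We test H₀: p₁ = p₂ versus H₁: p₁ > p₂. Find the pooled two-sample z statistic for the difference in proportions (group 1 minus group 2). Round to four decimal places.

z = -0.7039

p̂₁ = 374/751 = 0.498003, p̂₂ = 812/1581 = 0.513599.
Pooled p̂ = (374+812)/(751+1581) = 1186/2332 = 0.508576.
SE = √(0.249926 × 0.00196407) = 0.022156.
z = (0.498003 − 0.513599)/0.022156 = -0.015596/0.022156 = -0.7039.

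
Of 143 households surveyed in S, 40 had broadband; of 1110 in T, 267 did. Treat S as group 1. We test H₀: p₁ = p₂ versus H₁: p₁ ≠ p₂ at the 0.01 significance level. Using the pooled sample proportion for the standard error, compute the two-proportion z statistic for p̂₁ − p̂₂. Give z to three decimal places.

z = 1.025

p̂₁ = 40/143 = 0.27972, p̂₂ = 267/1110 = 0.24054.
Pooled p̂ = (40+267)/(143+1110) = 307/1253 = 0.24501.
SE = √(0.184981 × 0.00789391) = 0.03821.
z = (0.27972 − 0.24054)/0.03821 = 0.03918/0.03821 = 1.025.
p-value = 2·P(Z > 1.025) ≈ 0.3052; since p > α = 0.01, fail to reject H₀.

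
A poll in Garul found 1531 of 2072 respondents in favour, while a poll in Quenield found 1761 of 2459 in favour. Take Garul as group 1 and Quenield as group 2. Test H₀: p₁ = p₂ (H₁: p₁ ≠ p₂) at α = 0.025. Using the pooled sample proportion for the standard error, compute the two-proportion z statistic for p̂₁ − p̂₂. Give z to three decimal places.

z = 1.712

p̂₁ = 1531/2072 = 0.738900, p̂₂ = 1761/2459 = 0.716145.
Pooled p̂ = (1531+1761)/(2072+2459) = 3292/4531 = 0.726550.
SE = √(0.198675 × 0.000889295) = 0.013292.
z = (0.738900 − 0.716145)/0.013292 = 0.022755/0.013292 = 1.712.
Two-sided p-value ≈ 2·Φ(−1.712) = 0.0869; since p > α = 0.025, fail to reject H₀.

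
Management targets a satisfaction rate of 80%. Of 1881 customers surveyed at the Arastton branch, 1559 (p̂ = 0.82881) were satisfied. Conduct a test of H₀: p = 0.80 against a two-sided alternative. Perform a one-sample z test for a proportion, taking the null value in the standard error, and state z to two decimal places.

p̂ = 1559/1881 = 0.82881.
Standard error under H₀: √(0.8×0.2/1881) = 0.00922.
z = (0.82881 − 0.8)/0.00922 = 0.02881/0.00922 = 3.12.
Two-sided p-value ≈ 2·Φ(−3.124) = 0.0018.

z = 3.12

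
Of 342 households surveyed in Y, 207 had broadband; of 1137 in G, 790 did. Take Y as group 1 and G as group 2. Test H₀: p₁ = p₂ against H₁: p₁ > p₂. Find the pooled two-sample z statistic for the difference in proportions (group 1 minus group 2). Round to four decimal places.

z = -3.0979

p̂₁ = 207/342 ≈ 0.605263, p̂₂ = 790/1137 ≈ 0.694811.
Pooled p̂ = (207+790)/(342+1137) = 997/1479 = 0.674104.
SE = √(p̂(1−p̂)(1/n₁+1/n₂)) = √(0.674104·0.325896·0.00380348) = √(0.000835579) = 0.028906.
z = (0.605263 − 0.694811)/0.028906 = -0.089548/0.028906 = -3.0979.
p-value = P(Z > -3.098) ≈ 0.9990.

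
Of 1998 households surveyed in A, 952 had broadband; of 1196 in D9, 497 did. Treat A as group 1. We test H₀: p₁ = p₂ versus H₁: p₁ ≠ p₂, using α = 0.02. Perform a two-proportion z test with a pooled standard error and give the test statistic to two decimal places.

z = 3.35

p̂₁ = 952/1998 = 0.4765, p̂₂ = 497/1196 = 0.4156.
Pooled p̂ = (952+497)/(1998+1196) = 1449/3194 = 0.4537.
SE = √(0.247853 × 0.00133662) = 0.0182.
z = (0.4765 − 0.4156)/0.0182 = 0.0609/0.0182 = 3.35.
Two-sided p-value ≈ 2·Φ(−3.347) = 0.0008, so at α = 0.02 we reject H₀.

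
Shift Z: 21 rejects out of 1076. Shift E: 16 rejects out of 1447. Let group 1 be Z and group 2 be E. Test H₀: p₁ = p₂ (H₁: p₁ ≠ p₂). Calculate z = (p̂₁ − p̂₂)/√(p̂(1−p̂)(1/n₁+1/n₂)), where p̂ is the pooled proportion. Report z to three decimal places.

p̂₁ = 21/1076 ≈ 0.01952, p̂₂ = 16/1447 ≈ 0.01106.
Pooled p̂ = (21+16)/(1076+1447) = 37/2523 = 0.01467.
SE = √(p̂(1−p̂)(1/n₁+1/n₂)) = √(0.01467·0.98533·0.00162045) = √(2.34156e-05) = 0.00484.
z = (0.01952 − 0.01106)/0.00484 = 0.00846/0.00484 = 1.748.

z = 1.748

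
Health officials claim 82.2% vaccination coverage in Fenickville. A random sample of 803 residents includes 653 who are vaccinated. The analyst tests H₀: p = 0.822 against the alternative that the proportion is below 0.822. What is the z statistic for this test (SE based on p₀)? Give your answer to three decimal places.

z = -0.652

p̂ = 653/803 ≈ 0.81320.
Under H₀, SE = √(0.822·0.178/803) = √(0.000182212) = 0.01350.
z = (0.81320 − 0.822)/0.01350 = -0.00880/0.01350 = -0.652.
p-value = P(Z < -0.652) ≈ 0.2572.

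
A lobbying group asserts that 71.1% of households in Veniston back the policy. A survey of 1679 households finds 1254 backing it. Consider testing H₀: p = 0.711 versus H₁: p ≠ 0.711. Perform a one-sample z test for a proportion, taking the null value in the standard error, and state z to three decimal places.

z = 3.243

p̂ = 1254/1679 ≈ 0.74687.
SE = √(p₀(1−p₀)/n) = √(0.20548/1679) = 0.01106.
z = (0.74687 − 0.711)/0.01106 = 0.03587/0.01106 = 3.243.
p-value = 2·P(Z > 3.243) ≈ 0.0012.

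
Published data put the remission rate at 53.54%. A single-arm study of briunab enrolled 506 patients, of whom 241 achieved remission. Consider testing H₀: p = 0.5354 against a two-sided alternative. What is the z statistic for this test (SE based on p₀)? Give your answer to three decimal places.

p̂ = 241/506 ≈ 0.476285.
Under H₀, SE = √(0.5354·0.4646/506) = √(0.000491595) = 0.022172.
z = (0.476285 − 0.5354)/0.022172 = -0.059115/0.022172 = -2.666.
Two-sided p-value ≈ 2·Φ(−2.666) = 0.0077.

z = -2.666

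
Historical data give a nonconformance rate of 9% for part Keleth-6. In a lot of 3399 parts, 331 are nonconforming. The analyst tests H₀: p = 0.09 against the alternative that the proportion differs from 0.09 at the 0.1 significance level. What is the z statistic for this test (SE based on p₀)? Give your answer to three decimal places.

z = 1.504

p̂ = 331/3399 ≈ 0.097382.
SE = √(p₀(1−p₀)/n) = √(0.0819/3399) = 0.004909.
z = (0.097382 − 0.09)/0.004909 = 0.007382/0.004909 = 1.504.
p-value = 2·P(Z > 1.504) ≈ 0.1326. With α = 0.1, fail to reject H₀.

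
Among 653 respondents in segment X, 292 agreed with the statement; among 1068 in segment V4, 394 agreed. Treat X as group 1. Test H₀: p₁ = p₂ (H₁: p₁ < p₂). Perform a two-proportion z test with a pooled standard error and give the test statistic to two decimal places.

z = 3.22

p̂₁ = 292/653 = 0.4472, p̂₂ = 394/1068 = 0.3689.
Pooled p̂ = (292+394)/(653+1068) = 686/1721 = 0.3986.
SE = √(p̂(1−p̂)(1/n₁+1/n₂)) = √(0.3986·0.6014·0.00246772) = √(0.00059156) = 0.0243.
z = (0.4472 − 0.3689)/0.0243 = 0.0783/0.0243 = 3.22.
p-value = P(Z < 3.217) ≈ 0.9994.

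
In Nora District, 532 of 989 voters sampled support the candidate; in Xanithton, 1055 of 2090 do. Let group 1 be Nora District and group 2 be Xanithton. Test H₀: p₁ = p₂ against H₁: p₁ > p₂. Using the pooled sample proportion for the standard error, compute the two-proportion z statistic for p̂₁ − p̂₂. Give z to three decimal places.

z = 1.718

p̂₁ = 532/989 ≈ 0.53792, p̂₂ = 1055/2090 ≈ 0.50478.
Pooled p̂ = (532+1055)/(989+2090) = 1587/3079 = 0.51543.
SE = √(p̂(1−p̂)(1/n₁+1/n₂)) = √(0.51543·0.48457·0.00148959) = √(0.000372043) = 0.01929.
z = (0.53792 − 0.50478)/0.01929 = 0.03314/0.01929 = 1.718.
p-value = P(Z > 1.718) ≈ 0.0429.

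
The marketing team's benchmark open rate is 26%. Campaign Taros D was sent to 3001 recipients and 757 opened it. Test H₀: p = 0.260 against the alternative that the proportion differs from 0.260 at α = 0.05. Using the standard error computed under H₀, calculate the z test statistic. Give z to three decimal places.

p̂ = 757/3001 ≈ 0.25225.
Under H₀, SE = √(0.26·0.74/3001) = √(6.4112e-05) = 0.00801.
z = (0.25225 − 0.26)/0.00801 = -0.00775/0.00801 = -0.968.
p-value = 2·P(Z > 0.968) ≈ 0.3330; since p > α = 0.05, fail to reject H₀.

z = -0.968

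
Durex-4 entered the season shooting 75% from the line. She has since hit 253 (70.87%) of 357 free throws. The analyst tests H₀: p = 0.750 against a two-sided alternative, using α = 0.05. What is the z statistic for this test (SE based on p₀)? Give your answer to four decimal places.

p̂ = 253/357 = 0.7086835.
SE = √(p₀(1−p₀)/n) = √(0.1875/357) = 0.0229175.
z = (0.7086835 − 0.75)/0.0229175 = -0.0413165/0.0229175 = -1.8028.
Two-sided p-value ≈ 2·Φ(−1.803) = 0.0714, so at α = 0.05 we fail to reject H₀.

z = -1.8028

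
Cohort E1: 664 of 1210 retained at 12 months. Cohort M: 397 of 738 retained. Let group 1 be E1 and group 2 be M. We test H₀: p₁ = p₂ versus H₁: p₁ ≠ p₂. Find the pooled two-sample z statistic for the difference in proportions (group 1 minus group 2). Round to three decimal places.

z = 0.465

p̂₁ = 664/1210 = 0.54876, p̂₂ = 397/738 = 0.53794.
Pooled p̂ = (664+397)/(1210+738) = 1061/1948 = 0.54466.
SE = √(p̂(1−p̂)(1/n₁+1/n₂)) = √(0.54466·0.45534·0.00218146) = √(0.000541014) = 0.02326.
z = (0.54876 − 0.53794)/0.02326 = 0.01082/0.02326 = 0.465.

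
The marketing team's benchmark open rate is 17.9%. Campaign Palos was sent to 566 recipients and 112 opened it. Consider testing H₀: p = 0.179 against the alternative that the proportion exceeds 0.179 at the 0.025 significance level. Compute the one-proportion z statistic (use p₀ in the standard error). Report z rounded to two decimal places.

p̂ = 112/566 ≈ 0.1979.
SE = √(p₀(1−p₀)/n) = √(0.14696/566) = 0.0161.
z = (0.1979 − 0.179)/0.0161 = 0.0189/0.0161 = 1.17.
p-value = P(Z > 1.172) ≈ 0.1207. With α = 0.025, fail to reject H₀.

z = 1.17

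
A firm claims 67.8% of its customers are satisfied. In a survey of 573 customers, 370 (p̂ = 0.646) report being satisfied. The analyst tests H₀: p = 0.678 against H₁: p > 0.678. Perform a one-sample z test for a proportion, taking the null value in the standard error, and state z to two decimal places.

p̂ = 370/573 ≈ 0.64572.
SE = √(p₀(1−p₀)/n) = √(0.21832/573) = 0.01952.
z = (0.64572 − 0.678)/0.01952 = -0.03228/0.01952 = -1.65.

z = -1.65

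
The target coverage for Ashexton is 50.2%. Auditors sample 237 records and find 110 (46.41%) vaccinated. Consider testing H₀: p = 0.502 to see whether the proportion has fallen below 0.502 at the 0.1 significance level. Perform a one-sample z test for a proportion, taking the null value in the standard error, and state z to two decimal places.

p̂ = 110/237 ≈ 0.4641.
Under H₀, SE = √(0.502·0.498/237) = √(0.00105484) = 0.0325.
z = (0.4641 − 0.502)/0.0325 = -0.0379/0.0325 = -1.17.
p-value = P(Z < -1.166) ≈ 0.1218. With α = 0.1, fail to reject H₀.

z = -1.17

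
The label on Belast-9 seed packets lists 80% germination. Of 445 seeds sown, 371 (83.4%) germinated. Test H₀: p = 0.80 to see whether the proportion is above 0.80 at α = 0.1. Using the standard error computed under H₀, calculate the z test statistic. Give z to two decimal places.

z = 1.78

p̂ = 371/445 ≈ 0.83371.
Under H₀, SE = √(0.8·0.2/445) = √(0.000359551) = 0.01896.
z = (0.83371 − 0.8)/0.01896 = 0.03371/0.01896 = 1.78.
p-value = P(Z > 1.778) ≈ 0.0377. With α = 0.1, reject H₀.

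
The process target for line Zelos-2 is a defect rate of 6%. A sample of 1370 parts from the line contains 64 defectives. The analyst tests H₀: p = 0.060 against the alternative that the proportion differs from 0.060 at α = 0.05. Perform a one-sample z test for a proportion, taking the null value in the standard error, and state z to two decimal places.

z = -2.07

p̂ = 64/1370 ≈ 0.04672.
Under H₀, SE = √(0.06·0.94/1370) = √(4.11679e-05) = 0.00642.
z = (0.04672 − 0.06)/0.00642 = -0.01328/0.00642 = -2.07.
p-value = 2·P(Z > 2.070) ≈ 0.0384. With α = 0.05, reject H₀.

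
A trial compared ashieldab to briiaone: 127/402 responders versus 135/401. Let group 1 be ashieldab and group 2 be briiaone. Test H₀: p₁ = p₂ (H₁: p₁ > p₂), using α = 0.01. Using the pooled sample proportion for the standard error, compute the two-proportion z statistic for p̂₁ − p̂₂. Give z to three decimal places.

z = -0.627

p̂₁ = 127/402 ≈ 0.31592, p̂₂ = 135/401 ≈ 0.33666.
Pooled p̂ = (127+135)/(402+401) = 262/803 = 0.32628.
SE = √(p̂(1−p̂)(1/n₁+1/n₂)) = √(0.32628·0.67372·0.00498133) = √(0.001095) = 0.03309.
z = (0.31592 − 0.33666)/0.03309 = -0.02074/0.03309 = -0.627.
p-value = P(Z > -0.627) ≈ 0.7346. With α = 0.01, fail to reject H₀.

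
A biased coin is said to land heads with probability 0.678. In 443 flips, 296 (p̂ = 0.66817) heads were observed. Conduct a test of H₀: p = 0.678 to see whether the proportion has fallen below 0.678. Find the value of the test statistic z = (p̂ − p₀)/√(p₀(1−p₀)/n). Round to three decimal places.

z = -0.443

p̂ = 296/443 = 0.66817.
Under H₀, SE = √(0.678·0.322/443) = √(0.000492813) = 0.02220.
z = (0.66817 − 0.678)/0.02220 = -0.00983/0.02220 = -0.443.
p-value = P(Z < -0.443) ≈ 0.3290.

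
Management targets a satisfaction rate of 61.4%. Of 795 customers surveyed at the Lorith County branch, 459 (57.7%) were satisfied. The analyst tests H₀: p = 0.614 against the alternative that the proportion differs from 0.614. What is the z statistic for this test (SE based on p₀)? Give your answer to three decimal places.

z = -2.122

p̂ = 459/795 = 0.57736.
SE = √(p₀(1−p₀)/n) = √(0.237/795) = 0.01727.
z = (0.57736 − 0.614)/0.01727 = -0.03664/0.01727 = -2.122.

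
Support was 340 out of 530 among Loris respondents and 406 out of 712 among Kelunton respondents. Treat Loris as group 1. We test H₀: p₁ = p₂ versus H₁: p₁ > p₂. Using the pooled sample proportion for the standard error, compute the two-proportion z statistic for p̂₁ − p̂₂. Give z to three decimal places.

p̂₁ = 340/530 ≈ 0.64151, p̂₂ = 406/712 ≈ 0.57022.
Pooled p̂ = (340+406)/(530+712) = 746/1242 = 0.60064.
SE = √(0.239871 × 0.00329129) = 0.02810.
z = (0.64151 − 0.57022)/0.02810 = 0.07129/0.02810 = 2.537.

z = 2.537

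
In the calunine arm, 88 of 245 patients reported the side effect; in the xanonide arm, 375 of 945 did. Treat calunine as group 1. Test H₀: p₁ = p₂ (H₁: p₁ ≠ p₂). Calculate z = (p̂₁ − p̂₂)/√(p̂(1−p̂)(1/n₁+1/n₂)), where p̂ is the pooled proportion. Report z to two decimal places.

p̂₁ = 88/245 ≈ 0.35918, p̂₂ = 375/945 ≈ 0.39683.
Pooled p̂ = (88+375)/(245+945) = 463/1190 = 0.38908.
SE = √(0.237696 × 0.00513983) = 0.03495.
z = (0.35918 − 0.39683)/0.03495 = -0.03765/0.03495 = -1.08.
Two-sided p-value ≈ 2·Φ(−1.077) = 0.2815.

z = -1.08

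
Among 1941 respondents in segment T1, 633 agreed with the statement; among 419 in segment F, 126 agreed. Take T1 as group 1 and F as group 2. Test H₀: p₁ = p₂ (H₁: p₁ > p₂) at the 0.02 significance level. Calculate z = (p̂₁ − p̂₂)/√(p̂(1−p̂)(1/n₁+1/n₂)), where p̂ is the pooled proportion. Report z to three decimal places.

z = 1.010

p̂₁ = 633/1941 = 0.32612, p̂₂ = 126/419 = 0.30072.
Pooled p̂ = (633+126)/(1941+419) = 759/2360 = 0.32161.
SE = √(0.218177 × 0.00290183) = 0.02516.
z = (0.32612 − 0.30072)/0.02516 = 0.02540/0.02516 = 1.010.
p-value = P(Z > 1.010) ≈ 0.1563, so at α = 0.02 we fail to reject H₀.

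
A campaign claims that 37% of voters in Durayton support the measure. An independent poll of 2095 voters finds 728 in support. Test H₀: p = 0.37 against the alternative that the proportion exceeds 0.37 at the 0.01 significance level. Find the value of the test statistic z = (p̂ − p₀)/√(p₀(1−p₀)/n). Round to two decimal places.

p̂ = 728/2095 = 0.34749.
Under H₀, SE = √(0.37·0.63/2095) = √(0.000111265) = 0.01055.
z = (0.34749 − 0.37)/0.01055 = -0.02251/0.01055 = -2.13.
p-value = P(Z > -2.134) ≈ 0.9836; since p > α = 0.01, fail to reject H₀.

z = -2.13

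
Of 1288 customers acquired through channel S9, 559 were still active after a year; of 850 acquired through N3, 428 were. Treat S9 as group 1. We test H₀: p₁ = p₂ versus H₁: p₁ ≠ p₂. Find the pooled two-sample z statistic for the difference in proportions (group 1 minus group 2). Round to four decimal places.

p̂₁ = 559/1288 = 0.4340062, p̂₂ = 428/850 = 0.5035294.
Pooled p̂ = (559+428)/(1288+850) = 987/2138 = 0.4616464.
SE = √(p̂(1−p̂)(1/n₁+1/n₂)) = √(0.4616464·0.5383536·0.00195287) = √(0.000485344) = 0.0220305.
z = (0.4340062 − 0.5035294)/0.0220305 = -0.0695232/0.0220305 = -3.1558.

z = -3.1558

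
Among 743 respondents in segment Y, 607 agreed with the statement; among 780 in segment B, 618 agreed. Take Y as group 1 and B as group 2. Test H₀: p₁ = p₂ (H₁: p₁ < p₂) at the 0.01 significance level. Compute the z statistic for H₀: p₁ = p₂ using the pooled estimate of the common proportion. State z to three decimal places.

p̂₁ = 607/743 ≈ 0.81696, p̂₂ = 618/780 ≈ 0.79231.
Pooled p̂ = (607+618)/(743+780) = 1225/1523 = 0.80433.
SE = √(p̂(1−p̂)(1/n₁+1/n₂)) = √(0.80433·0.19567·0.00262795) = √(0.000413589) = 0.02034.
z = (0.81696 − 0.79231)/0.02034 = 0.02465/0.02034 = 1.212.
p-value = P(Z < 1.212) ≈ 0.8873. With α = 0.01, fail to reject H₀.

z = 1.212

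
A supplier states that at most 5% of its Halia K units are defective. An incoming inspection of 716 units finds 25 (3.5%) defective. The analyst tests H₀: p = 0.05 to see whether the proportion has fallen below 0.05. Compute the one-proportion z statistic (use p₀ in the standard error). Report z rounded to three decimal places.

p̂ = 25/716 ≈ 0.034916.
Standard error under H₀: √(0.05×0.95/716) = 0.008145.
z = (0.034916 − 0.05)/0.008145 = -0.015084/0.008145 = -1.852.
p-value = P(Z < -1.852) ≈ 0.0320.

z = -1.852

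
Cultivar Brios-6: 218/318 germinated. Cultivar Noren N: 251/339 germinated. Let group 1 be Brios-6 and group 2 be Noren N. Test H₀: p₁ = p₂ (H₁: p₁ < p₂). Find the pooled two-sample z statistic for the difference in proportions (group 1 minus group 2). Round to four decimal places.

p̂₁ = 218/318 = 0.685535, p̂₂ = 251/339 = 0.740413.
Pooled p̂ = (218+251)/(318+339) = 469/657 = 0.713851.
SE = √(p̂(1−p̂)(1/n₁+1/n₂)) = √(0.713851·0.286149·0.00609451) = √(0.00124491) = 0.035283.
z = (0.685535 − 0.740413)/0.035283 = -0.054878/0.035283 = -1.5554.
p-value = P(Z < -1.555) ≈ 0.0599.

z = -1.5554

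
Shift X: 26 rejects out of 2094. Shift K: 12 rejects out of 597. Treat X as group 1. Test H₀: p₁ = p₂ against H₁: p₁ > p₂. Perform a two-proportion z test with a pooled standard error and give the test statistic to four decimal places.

p̂₁ = 26/2094 = 0.0124164, p̂₂ = 12/597 = 0.0201005.
Pooled p̂ = (26+12)/(2094+597) = 38/2691 = 0.0141211.
SE = √(p̂(1−p̂)(1/n₁+1/n₂)) = √(0.0141211·0.9858789·0.0021526) = √(2.99679e-05) = 0.0054743.
z = (0.0124164 − 0.0201005)/0.0054743 = -0.0076841/0.0054743 = -1.4037.

z = -1.4037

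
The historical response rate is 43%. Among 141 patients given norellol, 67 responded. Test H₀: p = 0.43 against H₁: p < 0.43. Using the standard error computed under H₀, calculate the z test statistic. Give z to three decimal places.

p̂ = 67/141 = 0.47518.
Standard error under H₀: √(0.43×0.57/141) = 0.04169.
z = (0.47518 − 0.43)/0.04169 = 0.04518/0.04169 = 1.084.
p-value = P(Z < 1.084) ≈ 0.8607.

z = 1.084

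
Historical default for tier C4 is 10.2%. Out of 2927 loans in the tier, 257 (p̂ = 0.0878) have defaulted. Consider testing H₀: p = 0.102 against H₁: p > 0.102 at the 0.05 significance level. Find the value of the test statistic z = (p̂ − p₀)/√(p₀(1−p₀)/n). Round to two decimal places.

p̂ = 257/2927 ≈ 0.0878.
Standard error under H₀: √(0.102×0.898/2927) = 0.0056.
z = (0.0878 − 0.102)/0.0056 = -0.0142/0.0056 = -2.54.
p-value = P(Z > -2.538) ≈ 0.9944. With α = 0.05, fail to reject H₀.

z = -2.54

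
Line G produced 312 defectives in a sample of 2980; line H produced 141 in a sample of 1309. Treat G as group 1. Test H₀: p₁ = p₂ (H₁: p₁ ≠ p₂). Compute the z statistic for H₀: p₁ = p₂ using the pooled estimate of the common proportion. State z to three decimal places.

p̂₁ = 312/2980 = 0.10470, p̂₂ = 141/1309 = 0.10772.
Pooled p̂ = (312+141)/(2980+1309) = 453/4289 = 0.10562.
SE = √(p̂(1−p̂)(1/n₁+1/n₂)) = √(0.10562·0.89438·0.00109951) = √(0.000103864) = 0.01019.
z = (0.10470 − 0.10772)/0.01019 = -0.00302/0.01019 = -0.296.
p-value = 2·P(Z > 0.296) ≈ 0.7671.

z = -0.296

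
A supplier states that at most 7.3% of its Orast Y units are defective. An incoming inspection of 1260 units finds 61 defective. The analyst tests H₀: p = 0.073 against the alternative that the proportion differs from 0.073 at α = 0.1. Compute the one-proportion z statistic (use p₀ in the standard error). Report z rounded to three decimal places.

z = -3.355

p̂ = 61/1260 ≈ 0.04841.
SE = √(p₀(1−p₀)/n) = √(0.067671/1260) = 0.00733.
z = (0.04841 − 0.073)/0.00733 = -0.02459/0.00733 = -3.355.
Two-sided p-value ≈ 2·Φ(−3.355) = 0.0008; since p < α = 0.1, reject H₀.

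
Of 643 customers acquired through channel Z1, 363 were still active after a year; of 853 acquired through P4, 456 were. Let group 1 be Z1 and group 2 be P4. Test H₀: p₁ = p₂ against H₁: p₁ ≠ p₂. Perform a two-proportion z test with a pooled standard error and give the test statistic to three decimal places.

p̂₁ = 363/643 = 0.56454, p̂₂ = 456/853 = 0.53458.
Pooled p̂ = (363+456)/(643+853) = 819/1496 = 0.54746.
SE = √(p̂(1−p̂)(1/n₁+1/n₂)) = √(0.54746·0.45254·0.00272754) = √(0.000675742) = 0.02600.
z = (0.56454 − 0.53458)/0.02600 = 0.02996/0.02600 = 1.152.

z = 1.152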